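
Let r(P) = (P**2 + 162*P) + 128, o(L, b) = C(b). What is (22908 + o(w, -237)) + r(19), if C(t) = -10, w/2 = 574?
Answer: 26465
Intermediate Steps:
w = 1148 (w = 2*574 = 1148)
o(L, b) = -10
r(P) = 128 + P**2 + 162*P
(22908 + o(w, -237)) + r(19) = (22908 - 10) + (128 + 19**2 + 162*19) = 22898 + (128 + 361 + 3078) = 22898 + 3567 = 26465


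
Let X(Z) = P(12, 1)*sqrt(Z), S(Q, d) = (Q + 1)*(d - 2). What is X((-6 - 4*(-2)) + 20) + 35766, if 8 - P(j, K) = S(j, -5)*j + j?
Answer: 35766 + 1088*sqrt(22) ≈ 40869.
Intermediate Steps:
S(Q, d) = (1 + Q)*(-2 + d)
P(j, K) = 8 - j - j*(-7 - 7*j) (P(j, K) = 8 - ((-2 - 5 - 2*j + j*(-5))*j + j) = 8 - ((-2 - 5 - 2*j - 5*j)*j + j) = 8 - ((-7 - 7*j)*j + j) = 8 - (j*(-7 - 7*j) + j) = 8 - (j + j*(-7 - 7*j)) = 8 + (-j - j*(-7 - 7*j)) = 8 - j - j*(-7 - 7*j))
X(Z) = 1088*sqrt(Z) (X(Z) = (8 - 1*12 + 7*12*(1 + 12))*sqrt(Z) = (8 - 12 + 7*12*13)*sqrt(Z) = (8 - 12 + 1092)*sqrt(Z) = 1088*sqrt(Z))
X((-6 - 4*(-2)) + 20) + 35766 = 1088*sqrt((-6 - 4*(-2)) + 20) + 35766 = 1088*sqrt((-6 + 8) + 20) + 35766 = 1088*sqrt(2 + 20) + 35766 = 1088*sqrt(22) + 35766 = 35766 + 1088*sqrt(22)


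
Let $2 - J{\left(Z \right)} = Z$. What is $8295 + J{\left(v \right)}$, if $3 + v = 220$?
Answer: $8080$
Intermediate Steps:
$v = 217$ ($v = -3 + 220 = 217$)
$J{\left(Z \right)} = 2 - Z$
$8295 + J{\left(v \right)} = 8295 + \left(2 - 217\right) = 8295 - 215 = 8080$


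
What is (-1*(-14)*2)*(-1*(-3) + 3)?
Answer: 168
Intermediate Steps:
(-1*(-14)*2)*(-1*(-3) + 3) = (14*2)*(3 + 3) = 28*6 = 168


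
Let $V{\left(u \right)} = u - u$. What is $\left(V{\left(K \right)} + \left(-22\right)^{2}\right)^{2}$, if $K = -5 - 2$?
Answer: $234256$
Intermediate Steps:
$K = -7$ ($K = -5 - 2 = -7$)
$V{\left(u \right)} = 0$
$\left(V{\left(K \right)} + \left(-22\right)^{2}\right)^{2} = \left(0 + \left(-22\right)^{2}\right)^{2} = \left(0 + 484\right)^{2} = 484^{2} = 234256$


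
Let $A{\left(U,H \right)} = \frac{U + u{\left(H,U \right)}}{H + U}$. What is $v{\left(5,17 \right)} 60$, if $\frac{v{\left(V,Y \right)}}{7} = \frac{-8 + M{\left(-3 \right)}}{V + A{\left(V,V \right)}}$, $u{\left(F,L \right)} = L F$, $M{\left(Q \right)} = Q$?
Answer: $- \frac{1155}{2} \approx -577.5$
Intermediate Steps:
$u{\left(F,L \right)} = F L$
$A{\left(U,H \right)} = \frac{U + H U}{H + U}$
$v{\left(V,Y \right)} = - \frac{77}{\frac{1}{2} + \frac{3 V}{2}}$ ($v{\left(V,Y \right)} = 7 \frac{-8 - 3}{V + \frac{V \left(1 + V\right)}{V + V}} = 7 \left(- \frac{11}{V + \frac{V \left(1 + V\right)}{2 V}}\right) = 7 \left(- \frac{11}{V + V \frac{1}{2 V} \left(1 + V\right)}\right) = 7 \left(- \frac{11}{V + \left(\frac{1}{2} + \frac{V}{2}\right)}\right) = 7 \left(- \frac{11}{\frac{1}{2} + \frac{3 V}{2}}\right) = - \frac{77}{\frac{1}{2} + \frac{3 V}{2}}$)
$v{\left(5,17 \right)} 60 = - \frac{154}{1 + 3 \cdot 5} \cdot 60 = - \frac{154}{1 + 15} \cdot 60 = - \frac{154}{16} \cdot 60 = \left(-154\right) \frac{1}{16} \cdot 60 = \left(- \frac{77}{8}\right) 60 = - \frac{1155}{2}$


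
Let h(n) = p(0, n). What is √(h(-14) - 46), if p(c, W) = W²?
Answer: 5*√6 ≈ 12.247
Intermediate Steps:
h(n) = n²
√(h(-14) - 46) = √((-14)² - 46) = √(196 - 46) = √150 = 5*√6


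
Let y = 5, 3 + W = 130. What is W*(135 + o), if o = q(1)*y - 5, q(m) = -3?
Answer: 14605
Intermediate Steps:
W = 127 (W = -3 + 130 = 127)
o = -20 (o = -3*5 - 5 = -15 - 5 = -20)
W*(135 + o) = 127*(135 - 20) = 127*115 = 14605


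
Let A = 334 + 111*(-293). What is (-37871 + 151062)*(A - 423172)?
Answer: -51542766951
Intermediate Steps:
A = -32189 (A = 334 - 32523 = -32189)
(-37871 + 151062)*(A - 423172) = (-37871 + 151062)*(-32189 - 423172) = 113191*(-455361) = -51542766951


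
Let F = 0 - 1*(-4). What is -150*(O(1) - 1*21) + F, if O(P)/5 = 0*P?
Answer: 3154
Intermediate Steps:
O(P) = 0 (O(P) = 5*(0*P) = 5*0 = 0)
F = 4 (F = 0 + 4 = 4)
-150*(O(1) - 1*21) + F = -150*(0 - 1*21) + 4 = -150*(0 - 21) + 4 = -150*(-21) + 4 = 3150 + 4 = 3154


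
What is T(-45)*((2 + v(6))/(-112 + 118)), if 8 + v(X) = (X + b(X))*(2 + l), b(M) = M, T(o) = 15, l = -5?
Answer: -105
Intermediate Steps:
v(X) = -8 - 6*X (v(X) = -8 + (X + X)*(2 - 5) = -8 + (2*X)*(-3) = -8 - 6*X)
T(-45)*((2 + v(6))/(-112 + 118)) = 15*((2 + (-8 - 6*6))/(-112 + 118)) = 15*((2 + (-8 - 36))/6) = 15*((2 - 44)*(1/6)) = 15*(-42*1/6) = 15*(-7) = -105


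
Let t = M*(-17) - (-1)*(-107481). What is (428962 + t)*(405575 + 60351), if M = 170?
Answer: 148439830266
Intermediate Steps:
t = -110371 (t = 170*(-17) - (-1)*(-107481) = -2890 - 1*107481 = -2890 - 107481 = -110371)
(428962 + t)*(405575 + 60351) = (428962 - 110371)*(405575 + 60351) = 318591*465926 = 148439830266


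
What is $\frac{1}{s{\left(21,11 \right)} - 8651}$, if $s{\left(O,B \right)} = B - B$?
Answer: $- \frac{1}{8651} \approx -0.00011559$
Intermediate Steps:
$s{\left(O,B \right)} = 0$
$\frac{1}{s{\left(21,11 \right)} - 8651} = \frac{1}{0 - 8651} = \frac{1}{-8651} = - \frac{1}{8651}$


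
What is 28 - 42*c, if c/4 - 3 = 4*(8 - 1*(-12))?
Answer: -13916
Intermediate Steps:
c = 332 (c = 12 + 4*(4*(8 - 1*(-12))) = 12 + 4*(4*(8 + 12)) = 12 + 4*(4*20) = 12 + 4*80 = 12 + 320 = 332)
28 - 42*c = 28 - 42*332 = 28 - 13944 = -13916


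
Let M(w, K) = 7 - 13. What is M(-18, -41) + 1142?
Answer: 1136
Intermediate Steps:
M(w, K) = -6
M(-18, -41) + 1142 = -6 + 1142 = 1136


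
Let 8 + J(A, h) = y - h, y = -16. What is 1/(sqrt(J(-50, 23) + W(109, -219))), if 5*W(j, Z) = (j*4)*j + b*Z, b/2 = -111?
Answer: sqrt(479535)/95907 ≈ 0.0072204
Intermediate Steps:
b = -222 (b = 2*(-111) = -222)
J(A, h) = -24 - h (J(A, h) = -8 + (-16 - h) = -24 - h)
W(j, Z) = -222*Z/5 + 4*j**2/5 (W(j, Z) = ((j*4)*j - 222*Z)/5 = ((4*j)*j - 222*Z)/5 = (4*j**2 - 222*Z)/5 = (-222*Z + 4*j**2)/5 = -222*Z/5 + 4*j**2/5)
1/(sqrt(J(-50, 23) + W(109, -219))) = 1/(sqrt((-24 - 1*23) + (-222/5*(-219) + (4/5)*109**2))) = 1/(sqrt((-24 - 23) + (48618/5 + (4/5)*11881))) = 1/(sqrt(-47 + (48618/5 + 47524/5))) = 1/(sqrt(-47 + 96142/5)) = 1/(sqrt(95907/5)) = 1/(sqrt(479535)/5) = sqrt(479535)/95907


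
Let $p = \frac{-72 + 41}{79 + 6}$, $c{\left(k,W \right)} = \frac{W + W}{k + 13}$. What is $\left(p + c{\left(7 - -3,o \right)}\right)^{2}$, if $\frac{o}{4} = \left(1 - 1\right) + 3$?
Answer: $\frac{1760929}{3822025} \approx 0.46073$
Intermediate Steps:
$o = 12$ ($o = 4 \left(\left(1 - 1\right) + 3\right) = 4 \left(0 + 3\right) = 4 \cdot 3 = 12$)
$c{\left(k,W \right)} = \frac{2 W}{13 + k}$
$p = - \frac{31}{85} \approx -0.36471$
$\left(p + c{\left(7 - -3,o \right)}\right)^{2} = \left(- \frac{31}{85} + 2 \cdot 12 \frac{1}{13 + \left(7 - -3\right)}\right)^{2} = \left(- \frac{31}{85} + 2 \cdot 12 \frac{1}{13 + \left(7 + 3\right)}\right)^{2} = \left(- \frac{31}{85} + 2 \cdot 12 \frac{1}{13 + 10}\right)^{2} = \left(- \frac{31}{85} + 2 \cdot 12 \cdot \frac{1}{23}\right)^{2} = \left(- \frac{31}{85} + \frac{24}{23}\right)^{2} = \left(\frac{1327}{1955}\right)^{2} = \frac{1760929}{3822025}$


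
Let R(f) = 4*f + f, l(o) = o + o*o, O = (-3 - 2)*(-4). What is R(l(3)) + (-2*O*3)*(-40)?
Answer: 4860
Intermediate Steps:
O = 20 (O = -5*(-4) = 20)
l(o) = o + o²
R(f) = 5*f
R(l(3)) + (-2*O*3)*(-40) = 5*(3*(1 + 3)) + (-2*20*3)*(-40) = 5*(3*4) - 40*3*(-40) = 5*12 - 120*(-40) = 60 + 4800 = 4860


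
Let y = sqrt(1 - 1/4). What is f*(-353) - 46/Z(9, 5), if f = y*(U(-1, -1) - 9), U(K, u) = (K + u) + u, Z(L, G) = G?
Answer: -46/5 + 2118*sqrt(3) ≈ 3659.3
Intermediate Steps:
y = sqrt(3)/2 (y = sqrt(1 - 1*1/4) = sqrt(1 - 1/4) = sqrt(3/4) = sqrt(3)/2 ≈ 0.86602)
U(K, u) = K + 2*u
f = -6*sqrt(3) (f = (sqrt(3)/2)*((-1 + 2*(-1)) - 9) = (sqrt(3)/2)*((-1 - 2) - 9) = (sqrt(3)/2)*(-3 - 9) = (sqrt(3)/2)*(-12) = -6*sqrt(3) ≈ -10.392)
f*(-353) - 46/Z(9, 5) = -6*sqrt(3)*(-353) - 46/5 = 2118*sqrt(3) - 46*1/5 = 2118*sqrt(3) - 46/5 = -46/5 + 2118*sqrt(3)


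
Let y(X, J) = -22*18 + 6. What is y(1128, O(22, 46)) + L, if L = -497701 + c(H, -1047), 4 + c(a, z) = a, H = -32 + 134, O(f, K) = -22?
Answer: -497993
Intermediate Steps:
H = 102
c(a, z) = -4 + a
y(X, J) = -390 (y(X, J) = -396 + 6 = -390)
L = -497603 (L = -497701 + (-4 + 102) = -497701 + 98 = -497603)
y(1128, O(22, 46)) + L = -390 - 497603 = -497993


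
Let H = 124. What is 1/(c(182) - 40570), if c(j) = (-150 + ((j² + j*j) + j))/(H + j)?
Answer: -153/6174070 ≈ -2.4781e-5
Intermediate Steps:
c(j) = (-150 + j + 2*j²)/(124 + j) (c(j) = (-150 + ((j² + j*j) + j))/(124 + j) = (-150 + ((j² + j²) + j))/(124 + j) = (-150 + (2*j² + j))/(124 + j) = (-150 + (j + 2*j²))/(124 + j) = (-150 + j + 2*j²)/(124 + j))
1/(c(182) - 40570) = 1/((-150 + 182 + 2*182²)/(124 + 182) - 40570) = 1/((-150 + 182 + 2*33124)/306 - 40570) = 1/((-150 + 182 + 66248)/306 - 40570) = 1/((1/306)*66280 - 40570) = 1/(33140/153 - 40570) = 1/(-6174070/153) = -153/6174070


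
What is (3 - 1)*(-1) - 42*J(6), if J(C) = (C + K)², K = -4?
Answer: -170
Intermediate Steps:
J(C) = (-4 + C)² (J(C) = (C - 4)² = (-4 + C)²)
(3 - 1)*(-1) - 42*J(6) = (3 - 1)*(-1) - 42*(-4 + 6)² = 2*(-1) - 42*2² = -2 - 42*4 = -2 - 168 = -170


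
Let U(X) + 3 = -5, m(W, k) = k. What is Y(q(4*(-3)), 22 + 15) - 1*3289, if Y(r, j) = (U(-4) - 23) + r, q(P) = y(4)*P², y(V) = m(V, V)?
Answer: -2744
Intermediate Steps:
y(V) = V
U(X) = -8 (U(X) = -3 - 5 = -8)
q(P) = 4*P²
Y(r, j) = -31 + r (Y(r, j) = (-8 - 23) + r = -31 + r)
Y(q(4*(-3)), 22 + 15) - 1*3289 = (-31 + 4*(4*(-3))²) - 1*3289 = (-31 + 4*(-12)²) - 3289 = (-31 + 4*144) - 3289 = (-31 + 576) - 3289 = 545 - 3289 = -2744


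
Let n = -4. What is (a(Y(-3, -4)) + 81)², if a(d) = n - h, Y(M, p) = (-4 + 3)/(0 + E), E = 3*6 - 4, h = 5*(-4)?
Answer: 9409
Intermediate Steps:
h = -20
E = 14 (E = 18 - 4 = 14)
Y(M, p) = -1/14 (Y(M, p) = (-4 + 3)/(0 + 14) = -1/14)
a(d) = 16 (a(d) = -4 - 1*(-20) = -4 + 20 = 16)
(a(Y(-3, -4)) + 81)² = (16 + 81)² = 97² = 9409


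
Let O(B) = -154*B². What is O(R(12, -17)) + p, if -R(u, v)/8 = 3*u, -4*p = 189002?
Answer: -25641253/2 ≈ -1.2821e+7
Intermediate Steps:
p = -94501/2 (p = -¼*189002 = -94501/2 ≈ -47251.)
R(u, v) = -24*u
O(R(12, -17)) + p = -154*(-24*12)² - 94501/2 = -154*(-288)² - 94501/2 = -154*82944 - 94501/2 = -12773376 - 94501/2 = -25641253/2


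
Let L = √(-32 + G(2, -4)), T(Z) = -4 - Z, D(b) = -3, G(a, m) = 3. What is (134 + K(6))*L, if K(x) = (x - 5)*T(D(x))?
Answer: 133*I*√29 ≈ 716.23*I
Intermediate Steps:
L = I*√29 (L = √(-32 + 3) = √(-29) = I*√29 ≈ 5.3852*I)
K(x) = 5 - x (K(x) = (x - 5)*(-4 - 1*(-3)) = (-5 + x)*(-4 + 3) = (-5 + x)*(-1) = 5 - x)
(134 + K(6))*L = (134 + (5 - 1*6))*(I*√29) = (134 + (5 - 6))*(I*√29) = (134 - 1)*(I*√29) = 133*(I*√29) = 133*I*√29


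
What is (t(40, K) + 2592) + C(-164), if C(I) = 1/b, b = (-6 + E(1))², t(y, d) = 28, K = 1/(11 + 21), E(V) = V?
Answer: 65501/25 ≈ 2620.0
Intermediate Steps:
K = 1/32 ≈ 0.031250
b = 25 (b = (-6 + 1)² = (-5)² = 25)
C(I) = 1/25
(t(40, K) + 2592) + C(-164) = (28 + 2592) + 1/25 = 2620 + 1/25 = 65501/25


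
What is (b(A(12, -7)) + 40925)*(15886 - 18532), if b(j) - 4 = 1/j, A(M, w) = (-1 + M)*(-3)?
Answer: -1191278592/11 ≈ -1.0830e+8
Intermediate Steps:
A(M, w) = 3 - 3*M
b(j) = 4 + 1/j
(b(A(12, -7)) + 40925)*(15886 - 18532) = ((4 + 1/(3 - 3*12)) + 40925)*(15886 - 18532) = ((4 + 1/(3 - 36)) + 40925)*(-2646) = ((4 + 1/(-33)) + 40925)*(-2646) = ((4 - 1/33) + 40925)*(-2646) = (131/33 + 40925)*(-2646) = (1350656/33)*(-2646) = -1191278592/11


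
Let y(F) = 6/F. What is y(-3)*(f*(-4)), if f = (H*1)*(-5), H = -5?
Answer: 200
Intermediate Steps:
f = 25 (f = -5*1*(-5) = -5*(-5) = 25)
y(-3)*(f*(-4)) = (6/(-3))*(25*(-4)) = (6*(-⅓))*(-100) = -2*(-100) = 200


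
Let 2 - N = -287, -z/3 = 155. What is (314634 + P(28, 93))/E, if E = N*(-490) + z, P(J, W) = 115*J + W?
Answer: -317947/142075 ≈ -2.2379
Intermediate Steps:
z = -465 (z = -3*155 = -465)
N = 289 (N = 2 - 1*(-287) = 2 + 287 = 289)
P(J, W) = W + 115*J
E = -142075 (E = 289*(-490) - 465 = -141610 - 465 = -142075)
(314634 + P(28, 93))/E = (314634 + (93 + 115*28))/(-142075) = (314634 + (93 + 3220))*(-1/142075) = (314634 + 3313)*(-1/142075) = 317947*(-1/142075) = -317947/142075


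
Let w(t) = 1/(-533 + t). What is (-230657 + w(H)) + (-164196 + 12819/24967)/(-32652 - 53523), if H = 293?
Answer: -2646728785391069/11474833200 ≈ -2.3066e+5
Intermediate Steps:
(-230657 + w(H)) + (-164196 + 12819/24967)/(-32652 - 53523) = (-230657 + 1/(-533 + 293)) + (-164196 + 12819/24967)/(-32652 - 53523) = (-230657 + 1/(-240)) + (-164196 + 12819*(1/24967))/(-86175) = (-230657 - 1/240) + (-164196 + 12819/24967)*(-1/86175) = -55357681/240 - 4099468713/24967*(-1/86175) = -55357681/240 + 1366489571/717177075 = -2646728785391069/11474833200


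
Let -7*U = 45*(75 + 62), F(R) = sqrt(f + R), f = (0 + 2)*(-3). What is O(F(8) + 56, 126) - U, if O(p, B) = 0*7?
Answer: 6165/7 ≈ 880.71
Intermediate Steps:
f = -6 (f = 2*(-3) = -6)
F(R) = sqrt(-6 + R)
O(p, B) = 0
U = -6165/7 (U = -45*(75 + 62)/7 = -45*137/7 = -1/7*6165 = -6165/7 ≈ -880.71)
O(F(8) + 56, 126) - U = 0 - 1*(-6165/7) = 0 + 6165/7 = 6165/7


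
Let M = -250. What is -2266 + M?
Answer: -2516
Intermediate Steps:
-2266 + M = -2266 - 250 = -2516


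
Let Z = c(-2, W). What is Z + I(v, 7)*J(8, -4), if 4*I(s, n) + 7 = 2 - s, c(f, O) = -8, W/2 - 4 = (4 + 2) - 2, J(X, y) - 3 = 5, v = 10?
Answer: -38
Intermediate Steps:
J(X, y) = 8 (J(X, y) = 3 + 5 = 8)
W = 16 (W = 8 + 2*((4 + 2) - 2) = 8 + 2*(6 - 2) = 8 + 2*4 = 8 + 8 = 16)
I(s, n) = -5/4 - s/4 (I(s, n) = -7/4 + (2 - s)/4 = -7/4 + (½ - s/4) = -5/4 - s/4)
Z = -8
Z + I(v, 7)*J(8, -4) = -8 + (-5/4 - ¼*10)*8 = -8 + (-5/4 - 5/2)*8 = -8 - 15/4*8 = -8 - 30 = -38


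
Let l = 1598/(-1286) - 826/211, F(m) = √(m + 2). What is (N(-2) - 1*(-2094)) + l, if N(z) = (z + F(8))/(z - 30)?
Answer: 4534528553/2170768 - √10/32 ≈ 2088.8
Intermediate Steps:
F(m) = √(2 + m)
l = -699707/135673 (l = 1598*(-1/1286) - 826*1/211 = -799/643 - 826/211 = -699707/135673 ≈ -5.1573)
N(z) = (z + √10)/(-30 + z) (N(z) = (z + √(2 + 8))/(z - 30) = (z + √10)/(-30 + z))
(N(-2) - 1*(-2094)) + l = ((-2 + √10)/(-30 - 2) - 1*(-2094)) - 699707/135673 = ((-2 + √10)/(-32) + 2094) - 699707/135673 = (-(-2 + √10)/32 + 2094) - 699707/135673 = ((1/16 - √10/32) + 2094) - 699707/135673 = (33505/16 - √10/32) - 699707/135673 = 4534528553/2170768 - √10/32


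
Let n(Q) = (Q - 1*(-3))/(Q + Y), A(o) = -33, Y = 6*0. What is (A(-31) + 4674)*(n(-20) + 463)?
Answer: 43054557/20 ≈ 2.1527e+6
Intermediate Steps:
Y = 0
n(Q) = (3 + Q)/Q (n(Q) = (Q - 1*(-3))/(Q + 0) = (Q + 3)/Q = (3 + Q)/Q)
(A(-31) + 4674)*(n(-20) + 463) = (-33 + 4674)*((3 - 20)/(-20) + 463) = 4641*(-1/20*(-17) + 463) = 4641*(17/20 + 463) = 4641*(9277/20) = 43054557/20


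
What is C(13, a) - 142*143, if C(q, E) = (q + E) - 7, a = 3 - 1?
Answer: -20298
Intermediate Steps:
a = 2
C(q, E) = -7 + E + q (C(q, E) = (E + q) - 7 = -7 + E + q)
C(13, a) - 142*143 = (-7 + 2 + 13) - 142*143 = 8 - 20306 = -20298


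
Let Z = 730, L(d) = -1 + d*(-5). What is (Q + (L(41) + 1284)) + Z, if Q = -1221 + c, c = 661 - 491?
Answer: 757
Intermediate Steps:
L(d) = -1 - 5*d
c = 170
Q = -1051 (Q = -1221 + 170 = -1051)
(Q + (L(41) + 1284)) + Z = (-1051 + ((-1 - 5*41) + 1284)) + 730 = (-1051 + ((-1 - 205) + 1284)) + 730 = (-1051 + (-206 + 1284)) + 730 = (-1051 + 1078) + 730 = 27 + 730 = 757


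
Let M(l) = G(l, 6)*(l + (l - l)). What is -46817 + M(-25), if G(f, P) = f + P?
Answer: -46342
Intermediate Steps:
G(f, P) = P + f
M(l) = l*(6 + l) (M(l) = (6 + l)*(l + (l - l)) = (6 + l)*(l + 0) = (6 + l)*l = l*(6 + l))
-46817 + M(-25) = -46817 - 25*(6 - 25) = -46817 - 25*(-19) = -46817 + 475 = -46342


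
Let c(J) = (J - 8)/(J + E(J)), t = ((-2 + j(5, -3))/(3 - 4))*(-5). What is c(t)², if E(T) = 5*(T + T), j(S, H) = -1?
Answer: 529/27225 ≈ 0.019431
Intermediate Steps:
E(T) = 10*T (E(T) = 5*(2*T) = 10*T)
t = -15 (t = ((-2 - 1)/(3 - 4))*(-5) = -3/(-1)*(-5) = -3*(-1)*(-5) = 3*(-5) = -15)
c(J) = (-8 + J)/(11*J) (c(J) = (J - 8)/(J + 10*J) = (-8 + J)/((11*J)) = (-8 + J)*(1/(11*J)) = (-8 + J)/(11*J))
c(t)² = ((1/11)*(-8 - 15)/(-15))² = ((1/11)*(-1/15)*(-23))² = (23/165)² = 529/27225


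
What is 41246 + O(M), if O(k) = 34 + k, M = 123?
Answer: 41403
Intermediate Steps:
41246 + O(M) = 41246 + (34 + 123) = 41246 + 157 = 41403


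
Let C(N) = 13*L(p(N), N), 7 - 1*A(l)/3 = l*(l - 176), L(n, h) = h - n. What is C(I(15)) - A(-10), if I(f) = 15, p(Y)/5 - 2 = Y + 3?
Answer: 4454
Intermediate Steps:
p(Y) = 25 + 5*Y (p(Y) = 10 + 5*(Y + 3) = 10 + 5*(3 + Y) = 10 + (15 + 5*Y) = 25 + 5*Y)
A(l) = 21 - 3*l*(-176 + l) (A(l) = 21 - 3*l*(l - 176) = 21 - 3*l*(-176 + l))
C(N) = -325 - 52*N (C(N) = 13*(N - (25 + 5*N)) = 13*(N + (-25 - 5*N)) = 13*(-25 - 4*N) = -325 - 52*N)
C(I(15)) - A(-10) = (-325 - 52*15) - (21 - 3*(-10)² + 528*(-10)) = (-325 - 780) - (21 - 3*100 - 5280) = -1105 - (21 - 300 - 5280) = -1105 - 1*(-5559) = -1105 + 5559 = 4454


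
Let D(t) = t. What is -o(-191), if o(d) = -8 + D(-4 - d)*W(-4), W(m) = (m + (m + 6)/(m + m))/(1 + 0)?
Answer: 3211/4 ≈ 802.75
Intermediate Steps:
W(m) = m + (6 + m)/(2*m) (W(m) = (m + (6 + m)/((2*m)))/1 = (m + (6 + m)*(1/(2*m)))*1 = (m + (6 + m)/(2*m))*1 = m + (6 + m)/(2*m))
o(d) = 9 + 17*d/4 (o(d) = -8 + (-4 - d)*(½ - 4 + 3/(-4)) = -8 + (-4 - d)*(½ - 4 + 3*(-¼)) = -8 + (-4 - d)*(½ - 4 - ¾) = -8 + (-4 - d)*(-17/4) = -8 + (17 + 17*d/4) = 9 + 17*d/4)
-o(-191) = -(9 + (17/4)*(-191)) = -(9 - 3247/4) = -1*(-3211/4) = 3211/4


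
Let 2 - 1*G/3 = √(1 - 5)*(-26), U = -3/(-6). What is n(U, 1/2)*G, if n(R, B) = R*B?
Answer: 3/2 + 39*I ≈ 1.5 + 39.0*I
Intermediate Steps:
U = ½ (U = -3*(-⅙) = ½ ≈ 0.50000)
n(R, B) = B*R
G = 6 + 156*I (G = 6 - 3*√(1 - 5)*(-26) = 6 - 3*√(-4)*(-26) = 6 - 3*2*I*(-26) = 6 - (-156)*I = 6 + 156*I ≈ 6.0 + 156.0*I)
n(U, 1/2)*G = ((½)/2)*(6 + 156*I) = ((½)*(½))*(6 + 156*I) = (6 + 156*I)/4 = 3/2 + 39*I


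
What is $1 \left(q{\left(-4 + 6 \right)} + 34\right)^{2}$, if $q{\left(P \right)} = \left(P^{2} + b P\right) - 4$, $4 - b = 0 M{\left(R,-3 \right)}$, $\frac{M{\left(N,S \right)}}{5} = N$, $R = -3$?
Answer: $1764$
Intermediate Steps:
$M{\left(N,S \right)} = 5 N$
$b = 4$ ($b = 4 - 0 \cdot 5 \left(-3\right) = 4 - 0 \left(-15\right) = 4 - 0 = 4 + 0 = 4$)
$q{\left(P \right)} = -4 + P^{2} + 4 P$ ($q{\left(P \right)} = \left(P^{2} + 4 P\right) - 4 = -4 + P^{2} + 4 P$)
$1 \left(q{\left(-4 + 6 \right)} + 34\right)^{2} = 1 \left(\left(-4 + \left(-4 + 6\right)^{2} + 4 \left(-4 + 6\right)\right) + 34\right)^{2} = 1 \left(\left(-4 + 2^{2} + 4 \cdot 2\right) + 34\right)^{2} = 1 \left(\left(-4 + 4 + 8\right) + 34\right)^{2} = 1 \left(8 + 34\right)^{2} = 1 \cdot 42^{2} = 1 \cdot 1764 = 1764$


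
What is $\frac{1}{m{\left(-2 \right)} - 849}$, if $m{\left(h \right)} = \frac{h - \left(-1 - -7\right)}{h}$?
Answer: $- \frac{1}{845} \approx -0.0011834$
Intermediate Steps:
$m{\left(h \right)} = \frac{-6 + h}{h}$ ($m{\left(h \right)} = \frac{h - \left(-1 + 7\right)}{h} = \frac{h - 6}{h} = \frac{-6 + h}{h}$)
$\frac{1}{m{\left(-2 \right)} - 849} = \frac{1}{\frac{-6 - 2}{-2} - 849} = \frac{1}{\left(- \frac{1}{2}\right) \left(-8\right) - 849} = \frac{1}{4 - 849} = \frac{1}{-845} = - \frac{1}{845}$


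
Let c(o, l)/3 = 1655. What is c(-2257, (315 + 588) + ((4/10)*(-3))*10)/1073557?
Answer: 4965/1073557 ≈ 0.0046248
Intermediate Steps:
c(o, l) = 4965 (c(o, l) = 3*1655 = 4965)
c(-2257, (315 + 588) + ((4/10)*(-3))*10)/1073557 = 4965/1073557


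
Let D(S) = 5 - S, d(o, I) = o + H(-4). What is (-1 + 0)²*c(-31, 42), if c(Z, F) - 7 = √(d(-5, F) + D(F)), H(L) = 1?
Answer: 7 + I*√41 ≈ 7.0 + 6.4031*I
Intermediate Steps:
d(o, I) = 1 + o (d(o, I) = o + 1 = 1 + o)
c(Z, F) = 7 + √(1 - F) (c(Z, F) = 7 + √((1 - 5) + (5 - F)) = 7 + √(-4 + (5 - F)) = 7 + √(1 - F))
(-1 + 0)²*c(-31, 42) = (-1 + 0)²*(7 + √(1 - 1*42)) = (-1)²*(7 + √(1 - 42)) = 1*(7 + √(-41)) = 1*(7 + I*√41) = 7 + I*√41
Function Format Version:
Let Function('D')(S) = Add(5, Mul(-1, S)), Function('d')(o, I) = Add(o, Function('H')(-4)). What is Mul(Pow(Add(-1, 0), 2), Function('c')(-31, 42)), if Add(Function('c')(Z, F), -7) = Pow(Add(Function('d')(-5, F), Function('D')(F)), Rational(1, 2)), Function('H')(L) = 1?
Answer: Add(7, Mul(I, Pow(41, Rational(1, 2)))) ≈ Add(7.0000, Mul(6.4031, I))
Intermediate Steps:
Function('d')(o, I) = Add(1, o) (Function('d')(o, I) = Add(o, 1) = Add(1, o))
Function('c')(Z, F) = Add(7, Pow(Add(1, Mul(-1, F)), Rational(1, 2))) (Function('c')(Z, F) = Add(7, Pow(Add(Add(1, -5), Add(5, Mul(-1, F))), Rational(1, 2))) = Add(7, Pow(Add(-4, Add(5, Mul(-1, F))), Rational(1, 2))) = Add(7, Pow(Add(1, Mul(-1, F)), Rational(1, 2))))
Mul(Pow(Add(-1, 0), 2), Function('c')(-31, 42)) = Mul(Pow(Add(-1, 0), 2), Add(7, Pow(Add(1, Mul(-1, 42)), Rational(1, 2)))) = Mul(Pow(-1, 2), Add(7, Pow(Add(1, -42), Rational(1, 2)))) = Mul(1, Add(7, Pow(-41, Rational(1, 2)))) = Mul(1, Add(7, Mul(I, Pow(41, Rational(1, 2))))) = Add(7, Mul(I, Pow(41, Rational(1, 2))))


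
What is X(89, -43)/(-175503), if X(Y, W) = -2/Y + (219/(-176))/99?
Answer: 18113/90719606736 ≈ 1.9966e-7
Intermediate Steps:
X(Y, W) = -73/5808 - 2/Y (X(Y, W) = -2/Y + (219*(-1/176))*(1/99) = -2/Y - 219/176*1/99 = -2/Y - 73/5808 = -73/5808 - 2/Y)
X(89, -43)/(-175503) = (-73/5808 - 2/89)/(-175503) = (-73/5808 - 2*1/89)*(-1/175503) = (-73/5808 - 2/89)*(-1/175503) = -18113/516912*(-1/175503) = 18113/90719606736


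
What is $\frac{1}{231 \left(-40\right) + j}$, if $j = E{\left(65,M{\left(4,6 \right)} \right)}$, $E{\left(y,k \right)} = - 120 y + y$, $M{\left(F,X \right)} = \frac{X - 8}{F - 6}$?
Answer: $- \frac{1}{16975} \approx -5.891 \cdot 10^{-5}$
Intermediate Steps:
$M{\left(F,X \right)} = \frac{-8 + X}{-6 + F}$
$E{\left(y,k \right)} = - 119 y$
$j = -7735$ ($j = \left(-119\right) 65 = -7735$)
$\frac{1}{231 \left(-40\right) + j} = \frac{1}{231 \left(-40\right) - 7735} = \frac{1}{-9240 - 7735} = \frac{1}{-16975} = - \frac{1}{16975}$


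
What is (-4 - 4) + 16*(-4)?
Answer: -72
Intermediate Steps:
(-4 - 4) + 16*(-4) = -8 - 64 = -72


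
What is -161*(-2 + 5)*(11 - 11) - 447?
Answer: -447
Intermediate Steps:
-161*(-2 + 5)*(11 - 11) - 447 = -483*0 - 447 = -161*0 - 447 = 0 - 447 = -447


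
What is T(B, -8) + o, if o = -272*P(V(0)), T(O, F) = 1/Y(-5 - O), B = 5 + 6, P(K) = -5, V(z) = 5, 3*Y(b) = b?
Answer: 21757/16 ≈ 1359.8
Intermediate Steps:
Y(b) = b/3
B = 11
T(O, F) = 1/(-5/3 - O/3) (T(O, F) = 1/((-5 - O)/3) = 1/(-5/3 - O/3))
o = 1360 (o = -272*(-5) = 1360)
T(B, -8) + o = -3/(5 + 11) + 1360 = -3/16 + 1360 = 21757/16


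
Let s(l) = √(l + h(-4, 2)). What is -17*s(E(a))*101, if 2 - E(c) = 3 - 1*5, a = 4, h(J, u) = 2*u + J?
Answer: -3434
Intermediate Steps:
h(J, u) = J + 2*u
E(c) = 4 (E(c) = 2 - (3 - 1*5) = 2 - (3 - 5) = 2 - 1*(-2) = 2 + 2 = 4)
s(l) = √l (s(l) = √(l + (-4 + 2*2)) = √(l + (-4 + 4)) = √(l + 0) = √l)
-17*s(E(a))*101 = -17*√4*101 = -17*2*101 = -34*101 = -3434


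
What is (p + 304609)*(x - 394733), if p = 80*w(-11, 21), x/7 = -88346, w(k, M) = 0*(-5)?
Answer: -308616131395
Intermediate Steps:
w(k, M) = 0
x = -618422 (x = 7*(-88346) = -618422)
p = 0 (p = 80*0 = 0)
(p + 304609)*(x - 394733) = (0 + 304609)*(-618422 - 394733) = 304609*(-1013155) = -308616131395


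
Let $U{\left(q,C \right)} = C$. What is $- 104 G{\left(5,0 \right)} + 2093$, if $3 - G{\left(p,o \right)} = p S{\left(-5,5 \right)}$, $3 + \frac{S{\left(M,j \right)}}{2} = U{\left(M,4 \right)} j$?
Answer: $19461$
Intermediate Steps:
$S{\left(M,j \right)} = -6 + 8 j$ ($S{\left(M,j \right)} = -6 + 2 \cdot 4 j = -6 + 8 j$)
$G{\left(p,o \right)} = 3 - 34 p$ ($G{\left(p,o \right)} = 3 - p \left(-6 + 8 \cdot 5\right) = 3 - p \left(-6 + 40\right) = 3 - p 34 = 3 - 34 p$)
$- 104 G{\left(5,0 \right)} + 2093 = - 104 \left(3 - 170\right) + 2093 = \left(-104\right) \left(-167\right) + 2093 = 17368 + 2093 = 19461$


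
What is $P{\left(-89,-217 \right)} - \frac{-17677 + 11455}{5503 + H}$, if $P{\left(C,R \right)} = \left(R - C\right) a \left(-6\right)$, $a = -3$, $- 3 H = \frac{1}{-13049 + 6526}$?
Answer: $- \frac{123995936457}{53844104} \approx -2302.9$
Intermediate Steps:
$H = \frac{1}{19569}$ ($H = - \frac{1}{3 \left(-13049 + 6526\right)} = - \frac{1}{3 \left(-6523\right)} = \left(- \frac{1}{3}\right) \left(- \frac{1}{6523}\right) = \frac{1}{19569} \approx 5.1101 \cdot 10^{-5}$)
$P{\left(C,R \right)} = - 18 C + 18 R$ ($P{\left(C,R \right)} = \left(R - C\right) \left(-3\right) \left(-6\right) = \left(- 3 R + 3 C\right) \left(-6\right) = - 18 C + 18 R$)
$P{\left(-89,-217 \right)} - \frac{-17677 + 11455}{5503 + H} = \left(\left(-18\right) \left(-89\right) + 18 \left(-217\right)\right) - \frac{-17677 + 11455}{5503 + \frac{1}{19569}} = \left(1602 - 3906\right) - - \frac{6222}{\frac{107688208}{19569}} = -2304 - \left(-6222\right) \frac{19569}{107688208} = -2304 - - \frac{60879159}{53844104} = -2304 + \frac{60879159}{53844104} = - \frac{123995936457}{53844104}$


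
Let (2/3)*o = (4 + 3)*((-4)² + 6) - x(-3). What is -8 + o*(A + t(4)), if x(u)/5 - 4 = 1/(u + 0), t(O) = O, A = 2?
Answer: 1213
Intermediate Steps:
x(u) = 20 + 5/u (x(u) = 20 + 5/(u + 0) = 20 + 5/u)
o = 407/2 (o = 3*((4 + 3)*((-4)² + 6) - (20 + 5/(-3)))/2 = 3*(7*(16 + 6) - (20 + 5*(-⅓)))/2 = 3*(7*22 - (20 - 5/3))/2 = 3*(154 - 1*55/3)/2 = 3*(154 - 55/3)/2 = (3/2)*(407/3) = 407/2 ≈ 203.50)
-8 + o*(A + t(4)) = -8 + 407*(2 + 4)/2 = -8 + (407/2)*6 = -8 + 1221 = 1213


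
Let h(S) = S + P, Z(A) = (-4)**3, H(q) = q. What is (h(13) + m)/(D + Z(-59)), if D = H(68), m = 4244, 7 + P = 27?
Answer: 4277/4 ≈ 1069.3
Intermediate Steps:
P = 20 (P = -7 + 27 = 20)
D = 68
Z(A) = -64
h(S) = 20 + S (h(S) = S + 20 = 20 + S)
(h(13) + m)/(D + Z(-59)) = ((20 + 13) + 4244)/(68 - 64) = (33 + 4244)/4 = 4277*(1/4) = 4277/4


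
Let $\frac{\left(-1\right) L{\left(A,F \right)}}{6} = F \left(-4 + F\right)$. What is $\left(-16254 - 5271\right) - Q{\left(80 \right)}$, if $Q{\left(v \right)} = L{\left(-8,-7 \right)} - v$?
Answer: $-20983$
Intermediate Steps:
$L{\left(A,F \right)} = - 6 F \left(-4 + F\right)$
$Q{\left(v \right)} = -462 - v$ ($Q{\left(v \right)} = 6 \left(-7\right) \left(4 - -7\right) - v = 6 \left(-7\right) \left(4 + 7\right) - v = 6 \left(-7\right) 11 - v = -462 - v$)
$\left(-16254 - 5271\right) - Q{\left(80 \right)} = \left(-16254 - 5271\right) - \left(-462 - 80\right) = -21525 - \left(-462 - 80\right) = -21525 - -542 = -21525 + 542 = -20983$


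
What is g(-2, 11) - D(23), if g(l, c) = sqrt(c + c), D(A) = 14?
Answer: -14 + sqrt(22) ≈ -9.3096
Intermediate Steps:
g(l, c) = sqrt(2)*sqrt(c) (g(l, c) = sqrt(2*c) = sqrt(2)*sqrt(c))
g(-2, 11) - D(23) = sqrt(2)*sqrt(11) - 1*14 = sqrt(22) - 14 = -14 + sqrt(22)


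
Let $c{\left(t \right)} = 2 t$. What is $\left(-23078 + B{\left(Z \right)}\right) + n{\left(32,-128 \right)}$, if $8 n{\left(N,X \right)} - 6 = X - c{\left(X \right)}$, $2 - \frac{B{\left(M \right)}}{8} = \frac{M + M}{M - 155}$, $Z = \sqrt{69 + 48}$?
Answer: $- \frac{550963965}{23908} + \frac{1860 \sqrt{13}}{5977} \approx -23044.0$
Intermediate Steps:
$Z = 3 \sqrt{13}$ ($Z = \sqrt{117} = 3 \sqrt{13} \approx 10.817$)
$B{\left(M \right)} = 16 - \frac{16 M}{-155 + M}$ ($B{\left(M \right)} = 16 - 8 \frac{M + M}{M - 155} = 16 - 8 \frac{2 M}{-155 + M} = 16 - \frac{16 M}{-155 + M}$)
$n{\left(N,X \right)} = \frac{3}{4} - \frac{X}{8}$ ($n{\left(N,X \right)} = \frac{3}{4} + \frac{X - 2 X}{8} = \frac{3}{4} + \frac{\left(-1\right) X}{8} = \frac{3}{4} - \frac{X}{8}$)
$\left(-23078 + B{\left(Z \right)}\right) + n{\left(32,-128 \right)} = \left(-23078 - \frac{2480}{-155 + 3 \sqrt{13}}\right) + \left(\frac{3}{4} - -16\right) = \left(-23078 - \frac{2480}{-155 + 3 \sqrt{13}}\right) + \left(\frac{3}{4} + 16\right) = \left(-23078 - \frac{2480}{-155 + 3 \sqrt{13}}\right) + \frac{67}{4} = - \frac{92245}{4} - \frac{2480}{-155 + 3 \sqrt{13}}$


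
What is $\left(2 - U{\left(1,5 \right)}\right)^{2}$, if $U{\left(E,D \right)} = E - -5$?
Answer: $16$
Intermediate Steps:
$U{\left(E,D \right)} = 5 + E$ ($U{\left(E,D \right)} = E + 5 = 5 + E$)
$\left(2 - U{\left(1,5 \right)}\right)^{2} = \left(2 - \left(5 + 1\right)\right)^{2} = \left(2 - 6\right)^{2} = \left(-4\right)^{2} = 16$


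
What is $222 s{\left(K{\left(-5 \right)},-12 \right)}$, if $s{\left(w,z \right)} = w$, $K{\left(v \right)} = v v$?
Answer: $5550$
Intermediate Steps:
$K{\left(v \right)} = v^{2}$
$222 s{\left(K{\left(-5 \right)},-12 \right)} = 222 \left(-5\right)^{2} = 222 \cdot 25 = 5550$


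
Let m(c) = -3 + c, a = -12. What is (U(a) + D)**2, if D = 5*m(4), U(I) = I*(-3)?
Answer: 1681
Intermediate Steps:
U(I) = -3*I
D = 5 (D = 5*(-3 + 4) = 5*1 = 5)
(U(a) + D)**2 = (-3*(-12) + 5)**2 = (36 + 5)**2 = 41**2 = 1681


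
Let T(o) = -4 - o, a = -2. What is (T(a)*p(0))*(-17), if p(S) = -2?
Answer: -68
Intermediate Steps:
(T(a)*p(0))*(-17) = ((-4 - 1*(-2))*(-2))*(-17) = ((-4 + 2)*(-2))*(-17) = -2*(-2)*(-17) = 4*(-17) = -68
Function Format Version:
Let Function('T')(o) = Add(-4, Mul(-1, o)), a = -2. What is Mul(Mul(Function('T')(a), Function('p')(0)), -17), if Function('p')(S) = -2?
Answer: -68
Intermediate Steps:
Mul(Mul(Function('T')(a), Function('p')(0)), -17) = Mul(Mul(Add(-4, Mul(-1, -2)), -2), -17) = Mul(Mul(Add(-4, 2), -2), -17) = Mul(Mul(-2, -2), -17) = Mul(4, -17) = -68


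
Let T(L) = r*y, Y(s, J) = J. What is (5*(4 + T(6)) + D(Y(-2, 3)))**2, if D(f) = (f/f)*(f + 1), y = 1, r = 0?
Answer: 576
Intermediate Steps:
D(f) = 1 + f (D(f) = 1*(1 + f) = 1 + f)
T(L) = 0 (T(L) = 0*1 = 0)
(5*(4 + T(6)) + D(Y(-2, 3)))**2 = (5*(4 + 0) + (1 + 3))**2 = (5*4 + 4)**2 = (20 + 4)**2 = 24**2 = 576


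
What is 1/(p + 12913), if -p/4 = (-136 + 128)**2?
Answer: 1/12657 ≈ 7.9008e-5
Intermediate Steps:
p = -256 (p = -4*(-136 + 128)**2 = -4*(-8)**2 = -4*64 = -256)
1/(p + 12913) = 1/(-256 + 12913) = 1/12657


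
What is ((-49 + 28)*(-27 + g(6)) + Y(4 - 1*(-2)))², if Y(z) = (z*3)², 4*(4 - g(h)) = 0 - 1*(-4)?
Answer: 685584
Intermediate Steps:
g(h) = 3 (g(h) = 4 - (0 - 1*(-4))/4 = 4 - (0 + 4)/4 = 4 - ¼*4 = 4 - 1 = 3)
Y(z) = 9*z² (Y(z) = (3*z)² = 9*z²)
((-49 + 28)*(-27 + g(6)) + Y(4 - 1*(-2)))² = ((-49 + 28)*(-27 + 3) + 9*(4 - 1*(-2))²)² = (-21*(-24) + 9*(4 + 2)²)² = (504 + 9*6²)² = (504 + 9*36)² = (504 + 324)² = 828² = 685584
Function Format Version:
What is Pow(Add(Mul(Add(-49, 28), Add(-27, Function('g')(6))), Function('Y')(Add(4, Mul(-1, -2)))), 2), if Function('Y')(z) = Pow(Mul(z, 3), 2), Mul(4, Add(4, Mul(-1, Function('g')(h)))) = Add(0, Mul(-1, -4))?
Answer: 685584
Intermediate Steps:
Function('g')(h) = 3 (Function('g')(h) = Add(4, Mul(Rational(-1, 4), Add(0, Mul(-1, -4)))) = Add(4, Mul(Rational(-1, 4), Add(0, 4))) = Add(4, Mul(Rational(-1, 4), 4)) = Add(4, -1) = 3)
Function('Y')(z) = Mul(9, Pow(z, 2)) (Function('Y')(z) = Pow(Mul(3, z), 2) = Mul(9, Pow(z, 2)))
Pow(Add(Mul(Add(-49, 28), Add(-27, Function('g')(6))), Function('Y')(Add(4, Mul(-1, -2)))), 2) = Pow(Add(Mul(Add(-49, 28), Add(-27, 3)), Mul(9, Pow(Add(4, Mul(-1, -2)), 2))), 2) = Pow(Add(Mul(-21, -24), Mul(9, Pow(Add(4, 2), 2))), 2) = Pow(Add(504, Mul(9, Pow(6, 2))), 2) = Pow(Add(504, Mul(9, 36)), 2) = Pow(Add(504, 324), 2) = Pow(828, 2) = 685584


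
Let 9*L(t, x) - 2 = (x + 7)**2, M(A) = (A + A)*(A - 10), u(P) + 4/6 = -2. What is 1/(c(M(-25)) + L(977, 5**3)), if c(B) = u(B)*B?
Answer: -9/24574 ≈ -0.00036624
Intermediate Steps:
u(P) = -8/3 (u(P) = -2/3 - 2 = -8/3)
M(A) = 2*A*(-10 + A) (M(A) = (2*A)*(-10 + A) = 2*A*(-10 + A))
L(t, x) = 2/9 + (7 + x)**2/9 (L(t, x) = 2/9 + (x + 7)**2/9 = 2/9 + (7 + x)**2/9)
c(B) = -8*B/3
1/(c(M(-25)) + L(977, 5**3)) = 1/(-16*(-25)*(-10 - 25)/3 + (2/9 + (7 + 5**3)**2/9)) = 1/(-16*(-25)*(-35)/3 + (2/9 + (7 + 125)**2/9)) = 1/(-8/3*1750 + (2/9 + (1/9)*132**2)) = 1/(-14000/3 + (2/9 + (1/9)*17424)) = 1/(-14000/3 + (2/9 + 1936)) = 1/(-14000/3 + 17426/9) = 1/(-24574/9) = -9/24574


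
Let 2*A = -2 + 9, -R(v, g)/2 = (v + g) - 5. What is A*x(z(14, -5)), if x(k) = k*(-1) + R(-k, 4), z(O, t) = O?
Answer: 56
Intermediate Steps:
R(v, g) = 10 - 2*g - 2*v (R(v, g) = -2*((v + g) - 5) = -2*((g + v) - 5) = -2*(-5 + g + v) = 10 - 2*g - 2*v)
x(k) = 2 + k (x(k) = k*(-1) + (10 - 2*4 - (-2)*k) = -k + (10 - 8 + 2*k) = -k + (2 + 2*k) = 2 + k)
A = 7/2 (A = (-2 + 9)/2 = (½)*7 = 7/2 ≈ 3.5000)
A*x(z(14, -5)) = 7*(2 + 14)/2 = (7/2)*16 = 56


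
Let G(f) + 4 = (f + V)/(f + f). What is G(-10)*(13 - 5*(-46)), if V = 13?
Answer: -20169/20 ≈ -1008.5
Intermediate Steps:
G(f) = -4 + (13 + f)/(2*f) (G(f) = -4 + (f + 13)/(f + f) = -4 + (13 + f)/((2*f)) = -4 + (13 + f)*(1/(2*f)) = -4 + (13 + f)/(2*f))
G(-10)*(13 - 5*(-46)) = ((½)*(13 - 7*(-10))/(-10))*(13 - 5*(-46)) = ((½)*(-⅒)*(13 + 70))*(13 + 230) = ((½)*(-⅒)*83)*243 = -83/20*243 = -20169/20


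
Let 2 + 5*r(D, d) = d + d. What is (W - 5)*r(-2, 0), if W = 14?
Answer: -18/5 ≈ -3.6000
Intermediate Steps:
r(D, d) = -⅖ + 2*d/5 (r(D, d) = -⅖ + (d + d)/5 = -⅖ + (2*d)/5 = -⅖ + 2*d/5)
(W - 5)*r(-2, 0) = (14 - 5)*(-⅖ + (⅖)*0) = 9*(-⅖ + 0) = 9*(-⅖) = -18/5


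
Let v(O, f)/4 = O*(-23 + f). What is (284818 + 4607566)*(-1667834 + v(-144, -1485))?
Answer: -3910120494784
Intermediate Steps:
v(O, f) = 4*O*(-23 + f) (v(O, f) = 4*(O*(-23 + f)) = 4*O*(-23 + f))
(284818 + 4607566)*(-1667834 + v(-144, -1485)) = (284818 + 4607566)*(-1667834 + 4*(-144)*(-23 - 1485)) = 4892384*(-1667834 + 4*(-144)*(-1508)) = 4892384*(-1667834 + 868608) = 4892384*(-799226) = -3910120494784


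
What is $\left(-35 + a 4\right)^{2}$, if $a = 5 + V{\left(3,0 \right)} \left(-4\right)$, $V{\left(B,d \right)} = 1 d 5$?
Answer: $225$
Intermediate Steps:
$V{\left(B,d \right)} = 5 d$ ($V{\left(B,d \right)} = d 5 = 5 d$)
$a = 5$ ($a = 5 + 5 \cdot 0 \left(-4\right) = 5 + 0 \left(-4\right) = 5 + 0 = 5$)
$\left(-35 + a 4\right)^{2} = \left(-35 + 5 \cdot 4\right)^{2} = \left(-35 + 20\right)^{2} = \left(-15\right)^{2} = 225$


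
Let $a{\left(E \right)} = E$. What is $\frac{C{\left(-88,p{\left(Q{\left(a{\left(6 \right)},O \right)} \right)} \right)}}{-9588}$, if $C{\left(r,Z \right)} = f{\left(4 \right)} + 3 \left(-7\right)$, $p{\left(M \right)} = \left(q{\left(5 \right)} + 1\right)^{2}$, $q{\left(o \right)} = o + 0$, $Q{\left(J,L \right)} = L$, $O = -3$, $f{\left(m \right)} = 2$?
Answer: $\frac{19}{9588} \approx 0.0019816$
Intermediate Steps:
$q{\left(o \right)} = o$
$p{\left(M \right)} = 36$ ($p{\left(M \right)} = \left(5 + 1\right)^{2} = 6^{2} = 36$)
$C{\left(r,Z \right)} = -19$ ($C{\left(r,Z \right)} = 2 + 3 \left(-7\right) = 2 - 21 = -19$)
$\frac{C{\left(-88,p{\left(Q{\left(a{\left(6 \right)},O \right)} \right)} \right)}}{-9588} = - \frac{19}{-9588} = \left(-19\right) \left(- \frac{1}{9588}\right) = \frac{19}{9588}$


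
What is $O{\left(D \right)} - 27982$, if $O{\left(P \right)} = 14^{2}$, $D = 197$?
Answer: $-27786$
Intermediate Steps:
$O{\left(P \right)} = 196$
$O{\left(D \right)} - 27982 = 196 - 27982 = -27786$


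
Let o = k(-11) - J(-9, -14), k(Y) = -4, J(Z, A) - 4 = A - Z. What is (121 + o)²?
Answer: 13924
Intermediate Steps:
J(Z, A) = 4 + A - Z (J(Z, A) = 4 + (A - Z) = 4 + A - Z)
o = -3 (o = -4 - (4 - 14 - 1*(-9)) = -4 - (4 - 14 + 9) = -4 - 1*(-1) = -4 + 1 = -3)
(121 + o)² = (121 - 3)² = 118² = 13924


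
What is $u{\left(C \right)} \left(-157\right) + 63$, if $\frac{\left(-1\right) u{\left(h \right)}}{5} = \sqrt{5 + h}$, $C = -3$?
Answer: $63 + 785 \sqrt{2} \approx 1173.2$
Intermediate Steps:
$u{\left(h \right)} = - 5 \sqrt{5 + h}$
$u{\left(C \right)} \left(-157\right) + 63 = - 5 \sqrt{5 - 3} \left(-157\right) + 63 = - 5 \sqrt{2} \left(-157\right) + 63 = 785 \sqrt{2} + 63 = 63 + 785 \sqrt{2}$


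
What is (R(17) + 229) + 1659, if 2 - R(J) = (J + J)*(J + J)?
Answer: 734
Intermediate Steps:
R(J) = 2 - 4*J**2 (R(J) = 2 - (J + J)*(J + J) = 2 - 2*J*2*J = 2 - 4*J**2)
(R(17) + 229) + 1659 = ((2 - 4*17**2) + 229) + 1659 = ((2 - 4*289) + 229) + 1659 = ((2 - 1156) + 229) + 1659 = (-1154 + 229) + 1659 = -925 + 1659 = 734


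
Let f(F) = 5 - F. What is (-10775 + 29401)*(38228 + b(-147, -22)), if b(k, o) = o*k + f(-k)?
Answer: 769626320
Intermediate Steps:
b(k, o) = 5 + k + k*o (b(k, o) = o*k + (5 - (-1)*k) = k*o + (5 + k) = 5 + k + k*o)
(-10775 + 29401)*(38228 + b(-147, -22)) = (-10775 + 29401)*(38228 + (5 - 147 - 147*(-22))) = 18626*(38228 + (5 - 147 + 3234)) = 18626*(38228 + 3092) = 18626*41320 = 769626320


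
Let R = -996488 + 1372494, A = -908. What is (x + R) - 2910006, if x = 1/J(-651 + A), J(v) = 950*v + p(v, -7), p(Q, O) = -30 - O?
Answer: -3753038982001/1481073 ≈ -2.5340e+6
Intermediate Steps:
J(v) = -23 + 950*v (J(v) = 950*v + (-30 - 1*(-7)) = 950*v + (-30 + 7) = 950*v - 23 = -23 + 950*v)
x = -1/1481073 (x = 1/(-23 + 950*(-651 - 908)) = 1/(-23 + 950*(-1559)) = 1/(-23 - 1481050) = 1/(-1481073) = -1/1481073 ≈ -6.7519e-7)
R = 376006
(x + R) - 2910006 = (-1/1481073 + 376006) - 2910006 = 556892334437/1481073 - 2910006 = -3753038982001/1481073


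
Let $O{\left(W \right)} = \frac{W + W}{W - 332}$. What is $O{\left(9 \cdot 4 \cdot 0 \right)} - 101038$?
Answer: $-101038$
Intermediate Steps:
$O{\left(W \right)} = \frac{2 W}{-332 + W}$
$O{\left(9 \cdot 4 \cdot 0 \right)} - 101038 = \frac{2 \cdot 9 \cdot 4 \cdot 0}{-332 + 9 \cdot 4 \cdot 0} - 101038 = \frac{2 \cdot 36 \cdot 0}{-332 + 36 \cdot 0} - 101038 = 2 \cdot 0 \frac{1}{-332 + 0} - 101038 = 2 \cdot 0 \frac{1}{-332} - 101038 = 2 \cdot 0 \left(- \frac{1}{332}\right) - 101038 = 0 - 101038 = -101038$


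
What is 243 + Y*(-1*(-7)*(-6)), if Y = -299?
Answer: 12801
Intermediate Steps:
243 + Y*(-1*(-7)*(-6)) = 243 - 299*(-1*(-7))*(-6) = 243 - 2093*(-6) = 243 - 299*(-42) = 243 + 12558 = 12801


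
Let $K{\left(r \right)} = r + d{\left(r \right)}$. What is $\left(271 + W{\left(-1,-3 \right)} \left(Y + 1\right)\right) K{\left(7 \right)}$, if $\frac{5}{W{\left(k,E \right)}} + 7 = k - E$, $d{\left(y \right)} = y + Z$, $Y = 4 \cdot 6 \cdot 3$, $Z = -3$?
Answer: $2178$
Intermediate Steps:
$Y = 72$ ($Y = 24 \cdot 3 = 72$)
$d{\left(y \right)} = -3 + y$ ($d{\left(y \right)} = y - 3 = -3 + y$)
$W{\left(k,E \right)} = \frac{5}{-7 + k - E}$ ($W{\left(k,E \right)} = \frac{5}{-7 - \left(E - k\right)} = \frac{5}{-7 + k - E}$)
$K{\left(r \right)} = -3 + 2 r$ ($K{\left(r \right)} = r + \left(-3 + r\right) = -3 + 2 r$)
$\left(271 + W{\left(-1,-3 \right)} \left(Y + 1\right)\right) K{\left(7 \right)} = \left(271 + \frac{5}{-7 - 1 - -3} \left(72 + 1\right)\right) \left(-3 + 2 \cdot 7\right) = \left(271 + \frac{5}{-7 - 1 + 3} \cdot 73\right) \left(-3 + 14\right) = \left(271 + \frac{5}{-5} \cdot 73\right) 11 = \left(271 + 5 \left(- \frac{1}{5}\right) 73\right) 11 = \left(271 - 73\right) 11 = 198 \cdot 11 = 2178$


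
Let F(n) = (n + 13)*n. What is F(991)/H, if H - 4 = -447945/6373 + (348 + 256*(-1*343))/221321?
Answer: -1403375562100612/94055102993 ≈ -14921.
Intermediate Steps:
F(n) = n*(13 + n) (F(n) = (13 + n)*n = n*(13 + n))
H = -94055102993/1410478733 (H = 4 + (-447945/6373 + (348 + 256*(-1*343))/221321) = 4 + (-447945*1/6373 + (348 + 256*(-343))*(1/221321)) = 4 + (-447945/6373 + (348 - 87808)*(1/221321)) = 4 + (-447945/6373 - 87460*1/221321) = 4 + (-447945/6373 - 87460/221321) = 4 - 99697017925/1410478733 = -94055102993/1410478733 ≈ -66.683)
F(991)/H = (991*(13 + 991))/(-94055102993/1410478733) = (991*1004)*(-1410478733/94055102993) = 994964*(-1410478733/94055102993) = -1403375562100612/94055102993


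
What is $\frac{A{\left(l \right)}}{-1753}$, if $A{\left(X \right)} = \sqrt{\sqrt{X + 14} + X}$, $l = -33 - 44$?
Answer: $- \frac{\sqrt{-77 + 3 i \sqrt{7}}}{1753} \approx -0.00025766 - 0.0050123 i$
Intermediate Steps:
$l = -77$ ($l = -33 - 44 = -77$)
$A{\left(X \right)} = \sqrt{X + \sqrt{14 + X}}$ ($A{\left(X \right)} = \sqrt{\sqrt{14 + X} + X} = \sqrt{X + \sqrt{14 + X}}$)
$\frac{A{\left(l \right)}}{-1753} = \frac{\sqrt{-77 + \sqrt{14 - 77}}}{-1753} = \sqrt{-77 + \sqrt{-63}} \left(- \frac{1}{1753}\right) = \sqrt{-77 + 3 i \sqrt{7}} \left(- \frac{1}{1753}\right) = - \frac{\sqrt{-77 + 3 i \sqrt{7}}}{1753}$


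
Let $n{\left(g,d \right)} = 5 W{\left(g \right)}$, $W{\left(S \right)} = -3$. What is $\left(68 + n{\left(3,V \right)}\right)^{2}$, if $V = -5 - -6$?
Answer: $2809$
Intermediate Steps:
$V = 1$ ($V = -5 + 6 = 1$)
$n{\left(g,d \right)} = -15$ ($n{\left(g,d \right)} = 5 \left(-3\right) = -15$)
$\left(68 + n{\left(3,V \right)}\right)^{2} = \left(68 - 15\right)^{2} = 53^{2} = 2809$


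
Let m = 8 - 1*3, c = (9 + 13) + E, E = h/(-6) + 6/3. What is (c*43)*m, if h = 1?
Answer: 30745/6 ≈ 5124.2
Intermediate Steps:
E = 11/6 (E = 1/(-6) + 6/3 = 1*(-1/6) + 6*(1/3) = -1/6 + 2 = 11/6 ≈ 1.8333)
c = 143/6 (c = (9 + 13) + 11/6 = 22 + 11/6 = 143/6 ≈ 23.833)
m = 5 (m = 8 - 3 = 5)
(c*43)*m = ((143/6)*43)*5 = (6149/6)*5 = 30745/6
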